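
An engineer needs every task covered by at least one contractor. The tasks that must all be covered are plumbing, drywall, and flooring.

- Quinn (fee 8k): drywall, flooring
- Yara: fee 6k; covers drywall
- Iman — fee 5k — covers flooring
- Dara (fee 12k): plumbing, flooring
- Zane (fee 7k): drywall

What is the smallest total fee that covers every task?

The greedy cost-per-new-task heuristic would pick Quinn and Dara for 20, but a cheaper cover exists.
Choose Yara and Dara: together they cover plumbing, drywall, flooring — every task.
Total fee: 6 + 12 = 18.
No cover costs less than 18.

18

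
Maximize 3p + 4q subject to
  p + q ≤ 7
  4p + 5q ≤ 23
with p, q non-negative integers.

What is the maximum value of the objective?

18

(p,q)=(2,3) is feasible, giving 18.
(p,q)=(3,2) is feasible, giving 17.
No feasible integer point exceeds 18.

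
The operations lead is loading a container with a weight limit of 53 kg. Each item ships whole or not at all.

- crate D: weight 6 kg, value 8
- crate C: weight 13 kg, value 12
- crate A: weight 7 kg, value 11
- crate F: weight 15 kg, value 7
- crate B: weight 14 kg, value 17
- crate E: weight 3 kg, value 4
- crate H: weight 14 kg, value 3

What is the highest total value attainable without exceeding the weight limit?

Allowing fractional choices, the relaxed optimum would be about 56.7, but items are indivisible.
crate C + crate A + crate F + crate B + crate E: weight 13 + 7 + 15 + 14 + 3 = 52 ≤ 53, value 12 + 11 + 7 + 17 + 4 = 51.
crate D + crate C + crate A + crate B: weight 6 + 13 + 7 + 14 = 40 ≤ 53, value 8 + 12 + 11 + 17 = 48.
crate D + crate C + crate A + crate B + crate E: weight 6 + 13 + 7 + 14 + 3 = 43 ≤ 53, value 8 + 12 + 11 + 17 + 4 = 52.
Best is crate D, crate C, crate A, crate B, and crate E with total value 52.

52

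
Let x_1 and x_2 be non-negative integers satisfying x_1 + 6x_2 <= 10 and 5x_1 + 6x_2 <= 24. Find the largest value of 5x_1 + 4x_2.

20

The continuous relaxation peaks at (4.8, 0) with value 24.00; rounding to a feasible lattice point costs some objective.
(x_1,x_2)=(4,0): 1·4+6·0=4≤10, 5·4+6·0=20≤24, objective 20.
(x_1,x_2)=(3,1): 1·3+6·1=9≤10, 5·3+6·1=21≤24, objective 19.
Maximum is 20 at (x_1,x_2)=(4,0).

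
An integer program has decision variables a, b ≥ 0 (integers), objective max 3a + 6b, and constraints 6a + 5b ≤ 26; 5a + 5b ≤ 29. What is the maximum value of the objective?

30

(a,b)=(0,5) is feasible, giving 30.
(a,b)=(1,4) is feasible, giving 27.
The best lattice point is (0,5), giving 30.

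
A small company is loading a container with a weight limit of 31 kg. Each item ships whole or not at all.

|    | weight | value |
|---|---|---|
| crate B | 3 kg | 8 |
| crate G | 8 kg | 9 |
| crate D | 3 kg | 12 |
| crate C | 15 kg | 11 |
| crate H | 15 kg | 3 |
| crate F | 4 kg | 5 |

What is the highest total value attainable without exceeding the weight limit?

40

This is a 0-1 knapsack instance.
Allowing fractional choices, the relaxed optimum would be about 43.5, but items are indivisible.
crate B + crate D + crate C + crate F: weight 3 + 3 + 15 + 4 = 25 ≤ 31, value 8 + 12 + 11 + 5 = 36.
crate B + crate G + crate D + crate C: weight 3 + 8 + 3 + 15 = 29 ≤ 31, value 8 + 9 + 12 + 11 = 40.
crate G + crate D + crate C + crate F: weight 8 + 3 + 15 + 4 = 30 ≤ 31, value 9 + 12 + 11 + 5 = 37.
Best is crate B, crate G, crate D, and crate C with total value 40.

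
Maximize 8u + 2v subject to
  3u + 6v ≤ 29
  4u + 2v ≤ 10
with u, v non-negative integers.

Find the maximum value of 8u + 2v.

18

(u,v)=(2,1): 3·2+6·1=12≤29, 4·2+2·1=10≤10, objective 18.
(u,v)=(2,0): 3·2+6·0=6≤29, 4·2+2·0=8≤10, objective 16.
(u,v)=(1,2): 3·1+6·2=15≤29, 4·1+2·2=8≤10, objective 12.
(u,v)=(1,1): 3·1+6·1=9≤29, 4·1+2·1=6≤10, objective 10.
Maximum is 18 at (u,v)=(2,1).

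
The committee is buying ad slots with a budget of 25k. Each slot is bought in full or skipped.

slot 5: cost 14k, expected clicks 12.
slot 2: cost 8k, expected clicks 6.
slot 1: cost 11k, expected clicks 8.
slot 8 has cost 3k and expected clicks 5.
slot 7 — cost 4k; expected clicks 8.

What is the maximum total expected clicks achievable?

This is a 0-1 knapsack instance.
Allowing fractional choices, the relaxed optimum would be about 28.0, but ad slots are indivisible.
slot 5 + slot 8 + slot 7: cost 14 + 3 + 4 = 21 ≤ 25, expected clicks 12 + 5 + 8 = 25.
slot 5 + slot 2 + slot 8: cost 14 + 8 + 3 = 25 ≤ 25, expected clicks 12 + 6 + 5 = 23.
Best is slot 5, slot 8, and slot 7 with total expected clicks 25.

25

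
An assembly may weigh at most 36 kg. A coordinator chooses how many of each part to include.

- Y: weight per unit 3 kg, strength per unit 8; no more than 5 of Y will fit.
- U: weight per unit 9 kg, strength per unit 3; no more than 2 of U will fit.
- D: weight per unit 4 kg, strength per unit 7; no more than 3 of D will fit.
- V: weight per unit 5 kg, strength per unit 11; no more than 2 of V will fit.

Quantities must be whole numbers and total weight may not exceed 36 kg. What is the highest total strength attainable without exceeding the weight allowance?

76

4×Y, 3×D, and 2×V: weight 34 ≤ 36, strength 4·8 + 3·7 + 2·11 = 75.
5×Y, 2×D, and 2×V: weight 33 ≤ 36, strength 5·8 + 2·7 + 2·11 = 76.
Best is 76.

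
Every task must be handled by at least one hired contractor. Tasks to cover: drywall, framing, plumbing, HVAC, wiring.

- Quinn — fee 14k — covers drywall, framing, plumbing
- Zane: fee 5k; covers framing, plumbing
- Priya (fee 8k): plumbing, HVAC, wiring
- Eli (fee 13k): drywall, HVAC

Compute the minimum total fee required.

22

The greedy cost-per-new-task heuristic would pick Zane, Priya, and Eli for 26, but a cheaper cover exists.
Choose Quinn and Priya: together they cover drywall, framing, plumbing, HVAC, wiring — every task.
Total fee: 14 + 8 = 22.
No cover costs less than 22.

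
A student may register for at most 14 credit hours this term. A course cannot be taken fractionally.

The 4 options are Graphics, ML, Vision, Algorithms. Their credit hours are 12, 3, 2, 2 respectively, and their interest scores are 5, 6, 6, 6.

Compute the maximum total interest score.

Vision + Algorithms: credit hours 2 + 2 = 4 ≤ 14, interest score 6 + 6 = 12.
ML + Vision: credit hours 3 + 2 = 5 ≤ 14, interest score 6 + 6 = 12.
ML + Vision + Algorithms: credit hours 3 + 2 + 2 = 7 ≤ 14, interest score 6 + 6 + 6 = 18.
Best is ML, Vision, and Algorithms with total interest score 18.

18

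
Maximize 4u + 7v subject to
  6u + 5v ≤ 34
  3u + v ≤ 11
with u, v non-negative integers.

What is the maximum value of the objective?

42

The continuous relaxation peaks at (0, 6.8) with value 47.60; rounding to a feasible lattice point costs some objective.
(u,v)=(0,6): 6·0+5·6=30≤34, 3·0+1·6=6≤11, objective 42.
(u,v)=(1,5): 6·1+5·5=31≤34, 3·1+1·5=8≤11, objective 39.
No feasible integer point exceeds 42.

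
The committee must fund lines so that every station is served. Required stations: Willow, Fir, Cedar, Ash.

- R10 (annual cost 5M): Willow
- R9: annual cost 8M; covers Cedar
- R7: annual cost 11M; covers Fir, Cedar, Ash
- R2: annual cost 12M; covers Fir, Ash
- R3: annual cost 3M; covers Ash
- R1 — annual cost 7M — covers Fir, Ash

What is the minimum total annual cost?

The greedy cost-per-new-station heuristic would pick R3, R10, and R7 for 19, but a cheaper cover exists.
Choose R10 and R7: together they cover Willow, Fir, Cedar, Ash — every station.
Total annual cost: 5 + 11 = 16.
No cover costs less than 16.

16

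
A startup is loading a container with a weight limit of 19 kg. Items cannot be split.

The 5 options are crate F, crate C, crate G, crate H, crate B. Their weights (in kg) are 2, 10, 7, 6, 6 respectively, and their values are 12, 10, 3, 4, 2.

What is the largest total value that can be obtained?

Treat it as a binary knapsack problem.
Allowing fractional choices, the relaxed optimum would be about 26.4, but items are indivisible.
crate F + crate C + crate B: weight 2 + 10 + 6 = 18 ≤ 19, value 12 + 10 + 2 = 24.
crate F + crate C + crate G: weight 2 + 10 + 7 = 19 ≤ 19, value 12 + 10 + 3 = 25.
crate F + crate C + crate H: weight 2 + 10 + 6 = 18 ≤ 19, value 12 + 10 + 4 = 26.
Best is crate F, crate C, and crate H with total value 26.

26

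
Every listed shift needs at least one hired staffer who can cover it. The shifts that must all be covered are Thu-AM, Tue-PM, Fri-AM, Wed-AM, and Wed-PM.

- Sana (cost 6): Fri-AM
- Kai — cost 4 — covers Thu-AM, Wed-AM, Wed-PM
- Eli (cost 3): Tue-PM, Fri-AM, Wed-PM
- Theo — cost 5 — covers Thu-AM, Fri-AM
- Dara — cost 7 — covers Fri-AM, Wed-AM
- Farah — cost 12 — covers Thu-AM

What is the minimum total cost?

Choose Kai and Eli: together they cover Thu-AM, Tue-PM, Fri-AM, Wed-AM, Wed-PM — every shift.
Total cost: 4 + 3 = 7.
No cover costs less than 7.

7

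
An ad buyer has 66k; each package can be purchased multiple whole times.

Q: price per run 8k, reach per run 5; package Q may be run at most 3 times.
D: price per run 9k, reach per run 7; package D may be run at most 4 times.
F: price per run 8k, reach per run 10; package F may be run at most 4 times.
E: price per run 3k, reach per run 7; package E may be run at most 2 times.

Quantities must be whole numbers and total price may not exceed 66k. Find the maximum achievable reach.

75

Take 3×D, 4×F, and 2×E: price 65 ≤ 66, reach 3·7 + 4·10 + 2·7 = 75.
E has the best ratio (7/3) and is taken to its limit of 2; remaining capacity is filled optimally with the others.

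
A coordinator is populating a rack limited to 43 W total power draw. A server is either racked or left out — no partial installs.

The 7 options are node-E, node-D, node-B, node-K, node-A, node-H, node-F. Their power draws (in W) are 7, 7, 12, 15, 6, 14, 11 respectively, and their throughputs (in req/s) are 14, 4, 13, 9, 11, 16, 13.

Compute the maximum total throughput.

This is an integer program with binary decision variables.
Allowing fractional choices, the relaxed optimum would be about 59.4, but servers are indivisible.
node-E + node-D + node-B + node-A + node-F: power draw 7 + 7 + 12 + 6 + 11 = 43 ≤ 43, throughput 14 + 4 + 13 + 11 + 13 = 55.
node-E + node-A + node-H + node-F: power draw 7 + 6 + 14 + 11 = 38 ≤ 43, throughput 14 + 11 + 16 + 13 = 54.
Best is node-E, node-D, node-B, node-A, and node-F with total throughput 55.

55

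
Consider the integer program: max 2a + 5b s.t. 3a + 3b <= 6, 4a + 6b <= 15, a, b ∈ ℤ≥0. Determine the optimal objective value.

10

(a,b)=(0,2) is feasible, giving 10.
(a,b)=(1,1) is feasible, giving 7.
(a,b)=(0,1) is feasible, giving 5.
No feasible integer point exceeds 10.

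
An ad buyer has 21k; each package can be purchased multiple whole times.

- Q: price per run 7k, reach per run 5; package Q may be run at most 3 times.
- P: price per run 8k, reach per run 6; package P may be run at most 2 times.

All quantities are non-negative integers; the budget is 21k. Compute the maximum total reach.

15

Take 3×Q: price 21 ≤ 21, reach 3·5 = 15.
No other integer combination yields more.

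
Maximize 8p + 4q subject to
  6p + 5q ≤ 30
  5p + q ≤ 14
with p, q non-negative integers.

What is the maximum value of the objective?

28

Relaxing integrality, the LP optimum is 30.74 at (p,q) = (2.11, 3.47), which is not an integer point.
(p,q)=(2,3) is feasible, giving 28.
(p,q)=(1,4) is feasible, giving 24.
(p,q)=(2,2) is feasible, giving 24.
No feasible integer point exceeds 28.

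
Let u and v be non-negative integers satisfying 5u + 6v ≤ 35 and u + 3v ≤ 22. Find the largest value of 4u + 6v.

Relaxing integrality, the LP optimum is 35.00 at (u,v) = (0, 5.83), which is not an integer point.
(u,v)=(1,5): 5·1+6·5=35≤35, 1·1+3·5=16≤22, objective 34.
(u,v)=(2,4): 5·2+6·4=34≤35, 1·2+3·4=14≤22, objective 32.
(u,v)=(0,5): 5·0+6·5=30≤35, 1·0+3·5=15≤22, objective 30.
Maximum is 34 at (u,v)=(1,5).

34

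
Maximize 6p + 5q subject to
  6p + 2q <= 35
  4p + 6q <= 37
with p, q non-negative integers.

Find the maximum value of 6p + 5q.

40

(p,q)=(5,2): 6·5+2·2=34≤35, 4·5+6·2=32≤37, objective 40.
(p,q)=(4,3): 6·4+2·3=30≤35, 4·4+6·3=34≤37, objective 39.
(p,q)=(5,1): 6·5+2·1=32≤35, 4·5+6·1=26≤37, objective 35.
The best lattice point is (5,2), giving 40.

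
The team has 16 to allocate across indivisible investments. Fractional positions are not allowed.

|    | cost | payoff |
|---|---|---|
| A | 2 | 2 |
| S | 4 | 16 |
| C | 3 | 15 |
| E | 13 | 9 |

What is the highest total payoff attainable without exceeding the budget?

Take A, S, and C: cost 2 + 4 + 3 = 9 ≤ 16, payoff 2 + 16 + 15 = 33.
No other feasible combination does better.

33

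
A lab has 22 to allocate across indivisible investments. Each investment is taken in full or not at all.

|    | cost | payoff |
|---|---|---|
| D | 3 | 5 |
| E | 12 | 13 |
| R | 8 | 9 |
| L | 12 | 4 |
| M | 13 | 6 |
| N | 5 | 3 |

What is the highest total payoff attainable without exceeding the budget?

22

This is a 0-1 knapsack instance.
D + E + N: cost 3 + 12 + 5 = 20 ≤ 22, payoff 5 + 13 + 3 = 21.
E + R: cost 12 + 8 = 20 ≤ 22, payoff 13 + 9 = 22.
Best is E and R with total payoff 22.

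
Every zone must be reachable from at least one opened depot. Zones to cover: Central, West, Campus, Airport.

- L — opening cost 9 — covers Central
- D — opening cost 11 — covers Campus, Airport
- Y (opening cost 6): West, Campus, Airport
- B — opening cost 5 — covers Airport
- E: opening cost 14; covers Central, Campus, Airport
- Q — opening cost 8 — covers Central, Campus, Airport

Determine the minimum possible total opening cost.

14

Choose Y and Q: together they cover Central, West, Campus, Airport — every zone.
Total opening cost: 6 + 8 = 14.
No cover costs less than 14.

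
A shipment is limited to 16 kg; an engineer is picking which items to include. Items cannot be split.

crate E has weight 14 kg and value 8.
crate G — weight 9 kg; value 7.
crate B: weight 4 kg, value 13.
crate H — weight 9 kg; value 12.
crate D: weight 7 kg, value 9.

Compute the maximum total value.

25

Allowing fractional choices, the relaxed optimum would be about 28.9, but items are indivisible.
crate H + crate D: weight 9 + 7 = 16 ≤ 16, value 12 + 9 = 21.
crate B + crate H: weight 4 + 9 = 13 ≤ 16, value 13 + 12 = 25.
crate B + crate D: weight 4 + 7 = 11 ≤ 16, value 13 + 9 = 22.
Best is crate B and crate H with total value 25.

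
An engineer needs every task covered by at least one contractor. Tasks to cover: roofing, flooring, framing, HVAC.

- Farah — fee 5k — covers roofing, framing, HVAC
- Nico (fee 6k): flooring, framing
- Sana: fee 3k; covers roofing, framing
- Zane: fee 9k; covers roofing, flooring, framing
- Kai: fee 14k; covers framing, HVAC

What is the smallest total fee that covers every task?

This is a weighted set-cover instance.
The greedy cost-per-new-task heuristic would pick Sana, Farah, and Nico for 14, but a cheaper cover exists.
Choose Farah and Nico: together they cover roofing, flooring, framing, HVAC — every task.
Total fee: 5 + 6 = 11.
No cover costs less than 11.

11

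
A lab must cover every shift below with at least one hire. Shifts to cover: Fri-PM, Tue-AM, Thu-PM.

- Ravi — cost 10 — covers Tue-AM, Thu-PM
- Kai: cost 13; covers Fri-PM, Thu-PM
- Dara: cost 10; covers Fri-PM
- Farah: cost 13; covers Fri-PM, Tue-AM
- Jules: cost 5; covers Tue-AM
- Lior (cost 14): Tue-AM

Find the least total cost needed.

The greedy cost-per-new-shift heuristic would pick Ravi and Dara for 20, but a cheaper cover exists.
Choose Kai and Jules: together they cover Fri-PM, Tue-AM, Thu-PM — every shift.
Total cost: 13 + 5 = 18.
No cover costs less than 18.

18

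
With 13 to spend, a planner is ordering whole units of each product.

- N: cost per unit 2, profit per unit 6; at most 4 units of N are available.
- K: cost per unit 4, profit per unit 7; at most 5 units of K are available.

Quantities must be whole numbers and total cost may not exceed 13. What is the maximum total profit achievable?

31

Take 4×N and 1×K: cost 12 ≤ 13, profit 4·6 + 1·7 = 31.
N has the best ratio (6/2) and is taken to its limit of 4; remaining capacity is filled optimally with the others.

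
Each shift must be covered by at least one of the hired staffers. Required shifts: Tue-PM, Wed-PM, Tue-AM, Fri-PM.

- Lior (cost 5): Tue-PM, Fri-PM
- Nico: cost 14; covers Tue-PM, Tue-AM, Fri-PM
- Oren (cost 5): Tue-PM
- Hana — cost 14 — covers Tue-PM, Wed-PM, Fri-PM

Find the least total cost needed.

Choose Nico and Hana: together they cover Tue-PM, Wed-PM, Tue-AM, Fri-PM — every shift.
Total cost: 14 + 14 = 28.

28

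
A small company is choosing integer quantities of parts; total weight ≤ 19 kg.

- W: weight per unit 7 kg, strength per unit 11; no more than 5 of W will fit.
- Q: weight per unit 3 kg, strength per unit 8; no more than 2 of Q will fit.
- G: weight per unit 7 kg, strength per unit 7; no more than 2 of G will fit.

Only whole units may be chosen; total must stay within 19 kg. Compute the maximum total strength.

30

This is a bounded integer knapsack.
1×W and 2×Q: weight 13 ≤ 19, strength 1·11 + 2·8 = 27.
2×W and 1×Q: weight 17 ≤ 19, strength 2·11 + 1·8 = 30.
Best is 30.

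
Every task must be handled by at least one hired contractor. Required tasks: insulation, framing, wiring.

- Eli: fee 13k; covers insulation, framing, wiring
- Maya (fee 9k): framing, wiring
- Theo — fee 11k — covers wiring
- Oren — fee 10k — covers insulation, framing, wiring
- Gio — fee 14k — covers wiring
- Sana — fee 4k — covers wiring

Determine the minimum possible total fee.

Oren alone covers insulation, framing, wiring — every task.
Total fee: 10.
No cover costs less than 10.

10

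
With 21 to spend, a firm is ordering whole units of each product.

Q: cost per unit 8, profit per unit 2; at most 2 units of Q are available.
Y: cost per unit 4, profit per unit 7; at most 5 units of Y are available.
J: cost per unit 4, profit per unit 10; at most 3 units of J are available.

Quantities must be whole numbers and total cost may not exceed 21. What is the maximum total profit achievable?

3×Y and 2×J: cost 20 ≤ 21, profit 3·7 + 2·10 = 41.
2×Y and 3×J: cost 20 ≤ 21, profit 2·7 + 3·10 = 44.
Best is 44.

44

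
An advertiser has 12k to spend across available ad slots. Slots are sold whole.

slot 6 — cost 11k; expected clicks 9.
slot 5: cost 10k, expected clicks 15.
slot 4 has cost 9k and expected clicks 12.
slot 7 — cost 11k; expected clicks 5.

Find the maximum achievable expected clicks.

15

Allowing fractional choices, the relaxed optimum would be about 17.7, but ad slots are indivisible.
slot 4: cost 9 ≤ 12, expected clicks 12.
slot 5: cost 10 ≤ 12, expected clicks 15.
Best is slot 5 with total expected clicks 15.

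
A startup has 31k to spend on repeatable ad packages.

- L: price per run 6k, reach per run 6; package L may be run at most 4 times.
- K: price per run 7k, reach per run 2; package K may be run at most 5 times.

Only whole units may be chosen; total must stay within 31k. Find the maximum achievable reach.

L has the best ratio (6/6); taking only L gives at most 4×6 = 24 (stopped by the supply cap of 4).
Mixing does better — 4×L and 1×K: price 31 ≤ 31, reach 4·6 + 1·2 = 26.

26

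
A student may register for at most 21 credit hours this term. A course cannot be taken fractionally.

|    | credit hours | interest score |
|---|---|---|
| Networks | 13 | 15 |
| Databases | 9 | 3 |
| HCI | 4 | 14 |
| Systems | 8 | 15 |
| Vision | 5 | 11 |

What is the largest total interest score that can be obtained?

Take HCI, Systems, and Vision: credit hours 4 + 8 + 5 = 17 ≤ 21, interest score 14 + 15 + 11 = 40.
No other feasible combination does better.

40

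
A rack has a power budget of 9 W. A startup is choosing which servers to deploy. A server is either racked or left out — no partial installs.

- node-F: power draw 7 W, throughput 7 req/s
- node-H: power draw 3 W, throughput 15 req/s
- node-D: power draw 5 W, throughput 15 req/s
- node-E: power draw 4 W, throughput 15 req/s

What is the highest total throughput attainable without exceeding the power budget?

30

This is a 0-1 knapsack instance.
Allowing fractional choices, the relaxed optimum would be about 36.0, but servers are indivisible.
node-H + node-E: power draw 3 + 4 = 7 ≤ 9, throughput 15 + 15 = 30.
node-D + node-E: power draw 5 + 4 = 9 ≤ 9, throughput 15 + 15 = 30.
node-H + node-D: power draw 3 + 5 = 8 ≤ 9, throughput 15 + 15 = 30.
The maximum throughput is 30; one optimal choice is node-H and node-E.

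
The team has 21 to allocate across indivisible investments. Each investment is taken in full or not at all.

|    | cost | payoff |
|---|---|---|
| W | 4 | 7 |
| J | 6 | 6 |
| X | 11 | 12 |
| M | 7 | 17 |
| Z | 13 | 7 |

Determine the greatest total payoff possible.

30

Take W, J, and M: cost 4 + 6 + 7 = 17 ≤ 21, payoff 7 + 6 + 17 = 30.
No other feasible combination does better.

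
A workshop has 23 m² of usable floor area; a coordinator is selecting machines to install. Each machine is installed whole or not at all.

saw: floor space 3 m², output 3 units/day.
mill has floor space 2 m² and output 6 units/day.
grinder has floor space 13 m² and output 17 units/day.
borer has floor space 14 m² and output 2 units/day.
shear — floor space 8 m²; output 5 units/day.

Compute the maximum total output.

28

Allowing fractional choices, the relaxed optimum would be about 29.1, but machines are indivisible.
saw + mill + grinder: floor space 3 + 2 + 13 = 18 ≤ 23, output 3 + 6 + 17 = 26.
mill + grinder + shear: floor space 2 + 13 + 8 = 23 ≤ 23, output 6 + 17 + 5 = 28.
mill + grinder: floor space 2 + 13 = 15 ≤ 23, output 6 + 17 = 23.
Best is mill, grinder, and shear with total output 28.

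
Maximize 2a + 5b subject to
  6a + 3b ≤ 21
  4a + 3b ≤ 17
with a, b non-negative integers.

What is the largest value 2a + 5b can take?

25

The continuous relaxation peaks at (0, 5.67) with value 28.33; rounding to a feasible lattice point costs some objective.
(a,b)=(0,5): 6·0+3·5=15≤21, 4·0+3·5=15≤17, objective 25.
(a,b)=(1,4): 6·1+3·4=18≤21, 4·1+3·4=16≤17, objective 22.
(a,b)=(0,4): 6·0+3·4=12≤21, 4·0+3·4=12≤17, objective 20.
No feasible integer point exceeds 25.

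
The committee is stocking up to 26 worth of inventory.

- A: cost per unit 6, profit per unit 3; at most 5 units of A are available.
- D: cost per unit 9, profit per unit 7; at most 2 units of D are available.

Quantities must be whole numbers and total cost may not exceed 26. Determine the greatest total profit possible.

D has the best ratio (7/9); taking only D gives at most 2×7 = 14 (stopped by the cost limit).
Mixing does better — 1×A and 2×D: cost 24 ≤ 26, profit 1·3 + 2·7 = 17.

17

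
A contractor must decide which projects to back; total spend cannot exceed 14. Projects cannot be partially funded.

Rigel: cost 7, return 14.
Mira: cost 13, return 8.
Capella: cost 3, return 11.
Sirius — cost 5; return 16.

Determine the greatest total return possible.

30

Take Rigel and Sirius: cost 7 + 5 = 12 ≤ 14, return 14 + 16 = 30.
No other feasible combination does better.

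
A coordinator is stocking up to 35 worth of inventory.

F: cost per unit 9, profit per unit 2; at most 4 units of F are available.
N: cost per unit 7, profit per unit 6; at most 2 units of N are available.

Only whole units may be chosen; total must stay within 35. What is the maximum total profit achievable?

16

This is a bounded integer knapsack.
N has the best ratio (6/7); taking only N gives at most 2×6 = 12 (stopped by the supply cap of 2).
Mixing does better — 2×F and 2×N: cost 32 ≤ 35, profit 2·2 + 2·6 = 16.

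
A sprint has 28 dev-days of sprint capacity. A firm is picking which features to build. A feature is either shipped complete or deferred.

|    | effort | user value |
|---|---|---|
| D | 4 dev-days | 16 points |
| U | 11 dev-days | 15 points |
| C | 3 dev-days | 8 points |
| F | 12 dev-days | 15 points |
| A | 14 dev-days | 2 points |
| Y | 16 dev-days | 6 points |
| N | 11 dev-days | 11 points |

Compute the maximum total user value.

46

Allowing fractional choices, the relaxed optimum would be about 51.5, but features are indivisible.
D + U + N: effort 4 + 11 + 11 = 26 ≤ 28, user value 16 + 15 + 11 = 42.
D + U + F: effort 4 + 11 + 12 = 27 ≤ 28, user value 16 + 15 + 15 = 46.
Best is D, U, and F with total user value 46.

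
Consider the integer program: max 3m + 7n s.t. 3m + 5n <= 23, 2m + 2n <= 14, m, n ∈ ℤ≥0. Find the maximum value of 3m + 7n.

(m,n)=(1,4): 3·1+5·4=23≤23, 2·1+2·4=10≤14, objective 31.
(m,n)=(0,4): 3·0+5·4=20≤23, 2·0+2·4=8≤14, objective 28.
Maximum is 31 at (m,n)=(1,4).

31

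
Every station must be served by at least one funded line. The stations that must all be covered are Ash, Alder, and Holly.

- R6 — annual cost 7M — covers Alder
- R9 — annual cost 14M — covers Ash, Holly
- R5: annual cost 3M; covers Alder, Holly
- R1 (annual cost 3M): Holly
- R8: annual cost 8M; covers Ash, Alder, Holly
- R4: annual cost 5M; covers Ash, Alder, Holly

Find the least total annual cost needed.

This is a weighted set-cover instance.
The greedy cost-per-new-station heuristic would pick R5 and R4 for 8, but a cheaper cover exists.
R4 alone covers Ash, Alder, Holly — every station.
Total annual cost: 5.
No cover costs less than 5.

5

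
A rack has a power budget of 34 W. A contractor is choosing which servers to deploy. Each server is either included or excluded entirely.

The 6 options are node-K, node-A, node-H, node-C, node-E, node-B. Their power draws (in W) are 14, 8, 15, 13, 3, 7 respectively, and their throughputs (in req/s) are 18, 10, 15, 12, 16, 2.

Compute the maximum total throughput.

This is a 0-1 knapsack instance.
Allowing fractional choices, the relaxed optimum would be about 53.0, but servers are indivisible.
node-K + node-A + node-E + node-B: power draw 14 + 8 + 3 + 7 = 32 ≤ 34, throughput 18 + 10 + 16 + 2 = 46.
node-K + node-C + node-E: power draw 14 + 13 + 3 = 30 ≤ 34, throughput 18 + 12 + 16 = 46.
node-K + node-H + node-E: power draw 14 + 15 + 3 = 32 ≤ 34, throughput 18 + 15 + 16 = 49.
Best is node-K, node-H, and node-E with total throughput 49.

49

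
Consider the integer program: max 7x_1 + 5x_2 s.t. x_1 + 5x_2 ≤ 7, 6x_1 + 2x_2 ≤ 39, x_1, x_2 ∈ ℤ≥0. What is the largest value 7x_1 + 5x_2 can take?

42

The continuous relaxation peaks at (6.46, 0.107) with value 45.79; rounding to a feasible lattice point costs some objective.
(x_1,x_2)=(6,0): 1·6+5·0=6≤7, 6·6+2·0=36≤39, objective 42.
(x_1,x_2)=(5,0): 1·5+5·0=5≤7, 6·5+2·0=30≤39, objective 35.
No feasible integer point exceeds 42.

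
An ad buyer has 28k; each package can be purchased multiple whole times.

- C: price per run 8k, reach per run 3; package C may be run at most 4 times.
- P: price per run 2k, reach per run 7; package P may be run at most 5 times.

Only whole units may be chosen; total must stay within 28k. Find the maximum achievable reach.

This is a bounded integer knapsack.
P has the best ratio (7/2); taking only P gives at most 5×7 = 35 (stopped by the supply cap of 5).
Mixing does better — 2×C and 5×P: price 26 ≤ 28, reach 2·3 + 5·7 = 41.

41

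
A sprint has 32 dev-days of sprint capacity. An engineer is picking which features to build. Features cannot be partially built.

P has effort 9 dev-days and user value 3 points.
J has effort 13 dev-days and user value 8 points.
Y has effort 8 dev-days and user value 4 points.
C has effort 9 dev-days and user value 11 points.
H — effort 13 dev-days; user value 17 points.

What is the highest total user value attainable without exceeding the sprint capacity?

Take Y, C, and H: effort 8 + 9 + 13 = 30 ≤ 32, user value 4 + 11 + 17 = 32.
No other feasible combination does better.

32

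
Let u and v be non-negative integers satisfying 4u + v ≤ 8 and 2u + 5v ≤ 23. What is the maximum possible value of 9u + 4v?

(u,v)=(1,4) is feasible, giving 25.
(u,v)=(1,3) is feasible, giving 21.
(u,v)=(0,4) is feasible, giving 16.
Maximum is 25 at (u,v)=(1,4).

25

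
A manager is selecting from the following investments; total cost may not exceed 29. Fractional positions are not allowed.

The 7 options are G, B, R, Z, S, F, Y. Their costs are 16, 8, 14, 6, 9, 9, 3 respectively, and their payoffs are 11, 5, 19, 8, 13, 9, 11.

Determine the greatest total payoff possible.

43

Allowing fractional choices, the relaxed optimum would be about 47.0, but investments are indivisible.
R + S + Y: cost 14 + 9 + 3 = 26 ≤ 29, payoff 19 + 13 + 11 = 43.
Z + S + F + Y: cost 6 + 9 + 9 + 3 = 27 ≤ 29, payoff 8 + 13 + 9 + 11 = 41.
Best is R, S, and Y with total payoff 43.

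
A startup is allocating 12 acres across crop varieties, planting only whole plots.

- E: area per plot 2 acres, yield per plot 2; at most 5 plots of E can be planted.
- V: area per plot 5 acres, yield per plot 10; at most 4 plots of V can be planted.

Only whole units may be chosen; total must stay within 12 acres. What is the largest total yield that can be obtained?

V has the best ratio (10/5); taking only V gives at most 2×10 = 20 (stopped by the area limit).
Mixing does better — 1×E and 2×V: area 12 ≤ 12, yield 1·2 + 2·10 = 22.

22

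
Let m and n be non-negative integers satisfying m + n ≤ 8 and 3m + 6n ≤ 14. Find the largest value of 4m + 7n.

(m,n)=(4,0): 1·4+1·0=4≤8, 3·4+6·0=12≤14, objective 16.
(m,n)=(3,0): 1·3+1·0=3≤8, 3·3+6·0=9≤14, objective 12.
No feasible integer point exceeds 16.

16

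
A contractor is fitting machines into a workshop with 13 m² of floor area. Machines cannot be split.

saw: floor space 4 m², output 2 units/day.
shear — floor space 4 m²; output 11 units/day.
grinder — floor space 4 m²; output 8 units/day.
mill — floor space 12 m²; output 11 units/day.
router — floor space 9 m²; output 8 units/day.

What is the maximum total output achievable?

21

This is an integer program with binary decision variables.
Take saw, shear, and grinder: floor space 4 + 4 + 4 = 12 ≤ 13, output 2 + 11 + 8 = 21.
No other feasible combination does better.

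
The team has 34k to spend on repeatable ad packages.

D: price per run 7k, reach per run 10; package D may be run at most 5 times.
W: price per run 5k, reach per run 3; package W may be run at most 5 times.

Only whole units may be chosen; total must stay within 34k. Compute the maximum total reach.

This is a bounded integer knapsack.
Take 4×D and 1×W: price 33 ≤ 34, reach 4·10 + 1·3 = 43.
No other integer combination yields more.

43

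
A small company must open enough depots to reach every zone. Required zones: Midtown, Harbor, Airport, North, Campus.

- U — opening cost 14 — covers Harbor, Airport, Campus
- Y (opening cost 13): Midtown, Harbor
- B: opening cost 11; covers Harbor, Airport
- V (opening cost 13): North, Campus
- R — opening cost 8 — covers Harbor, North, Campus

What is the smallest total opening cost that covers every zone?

Choose Y, B, and R: together they cover Midtown, Harbor, Airport, North, Campus — every zone.
Total opening cost: 13 + 11 + 8 = 32.
No cover costs less than 32.

32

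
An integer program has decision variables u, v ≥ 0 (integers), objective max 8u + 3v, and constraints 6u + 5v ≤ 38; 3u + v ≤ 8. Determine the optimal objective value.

The continuous relaxation peaks at (0.222, 7.33) with value 23.78; rounding to a feasible lattice point costs some objective.
(u,v)=(1,5): 6·1+5·5=31≤38, 3·1+1·5=8≤8, objective 23.
(u,v)=(0,7): 6·0+5·7=35≤38, 3·0+1·7=7≤8, objective 21.
(u,v)=(1,4): 6·1+5·4=26≤38, 3·1+1·4=7≤8, objective 20.
(u,v)=(0,6): 6·0+5·6=30≤38, 3·0+1·6=6≤8, objective 18.
No feasible integer point exceeds 23.

23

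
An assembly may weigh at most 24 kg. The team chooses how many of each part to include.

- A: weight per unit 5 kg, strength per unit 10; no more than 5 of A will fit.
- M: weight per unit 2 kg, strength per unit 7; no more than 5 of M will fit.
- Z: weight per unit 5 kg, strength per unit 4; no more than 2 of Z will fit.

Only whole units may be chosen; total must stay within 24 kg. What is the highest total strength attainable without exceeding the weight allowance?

58

Take 3×A and 4×M: weight 23 ≤ 24, strength 3·10 + 4·7 = 58.
No other integer combination yields more.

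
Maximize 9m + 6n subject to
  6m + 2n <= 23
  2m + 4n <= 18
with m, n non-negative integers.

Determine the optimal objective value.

(m,n)=(3,2) is feasible, giving 39.
(m,n)=(2,3) is feasible, giving 36.
The best lattice point is (3,2), giving 39.

39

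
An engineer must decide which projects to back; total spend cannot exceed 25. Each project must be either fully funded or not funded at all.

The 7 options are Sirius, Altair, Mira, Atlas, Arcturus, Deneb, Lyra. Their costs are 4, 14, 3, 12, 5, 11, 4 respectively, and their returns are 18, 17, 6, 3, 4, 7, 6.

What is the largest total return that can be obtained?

Take Sirius, Altair, Mira, and Lyra: cost 4 + 14 + 3 + 4 = 25 ≤ 25, return 18 + 17 + 6 + 6 = 47.
No other feasible combination does better.

47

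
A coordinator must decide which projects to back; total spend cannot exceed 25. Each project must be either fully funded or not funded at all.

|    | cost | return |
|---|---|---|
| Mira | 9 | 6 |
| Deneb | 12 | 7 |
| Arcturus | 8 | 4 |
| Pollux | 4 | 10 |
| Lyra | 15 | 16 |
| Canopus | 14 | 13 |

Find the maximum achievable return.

Allowing fractional choices, the relaxed optimum would be about 31.6, but projects are indivisible.
Pollux + Lyra: cost 4 + 15 = 19 ≤ 25, return 10 + 16 = 26.
Pollux + Canopus: cost 4 + 14 = 18 ≤ 25, return 10 + 13 = 23.
Best is Pollux and Lyra with total return 26.

26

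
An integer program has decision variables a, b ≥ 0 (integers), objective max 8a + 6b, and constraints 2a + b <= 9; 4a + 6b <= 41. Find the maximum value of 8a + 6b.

Relaxing integrality, the LP optimum is 47.50 at (a,b) = (1.62, 5.75), which is not an integer point.
(a,b)=(2,5): 2·2+1·5=9≤9, 4·2+6·5=38≤41, objective 46.
(a,b)=(1,6): 2·1+1·6=8≤9, 4·1+6·6=40≤41, objective 44.
The best lattice point is (2,5), giving 46.

46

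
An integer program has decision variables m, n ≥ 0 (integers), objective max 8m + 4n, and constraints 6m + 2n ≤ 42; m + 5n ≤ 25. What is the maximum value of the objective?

60

(m,n)=(6,3): 6·6+2·3=42≤42, 1·6+5·3=21≤25, objective 60.
(m,n)=(6,2): 6·6+2·2=40≤42, 1·6+5·2=16≤25, objective 56.
(m,n)=(5,4): 6·5+2·4=38≤42, 1·5+5·4=25≤25, objective 56.
Maximum is 60 at (m,n)=(6,3).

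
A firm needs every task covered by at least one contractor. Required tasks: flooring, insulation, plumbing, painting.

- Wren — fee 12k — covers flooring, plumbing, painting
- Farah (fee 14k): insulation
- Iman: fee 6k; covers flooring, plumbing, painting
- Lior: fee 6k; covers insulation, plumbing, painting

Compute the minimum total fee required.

Choose Iman and Lior: together they cover flooring, insulation, plumbing, painting — every task.
Total fee: 6 + 6 = 12.
No cover costs less than 12.

12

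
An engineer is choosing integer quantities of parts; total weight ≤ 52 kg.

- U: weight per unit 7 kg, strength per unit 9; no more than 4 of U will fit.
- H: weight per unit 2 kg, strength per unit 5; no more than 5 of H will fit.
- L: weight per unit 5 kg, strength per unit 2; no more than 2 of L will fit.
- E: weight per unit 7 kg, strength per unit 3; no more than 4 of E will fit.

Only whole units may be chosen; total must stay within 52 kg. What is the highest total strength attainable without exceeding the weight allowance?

67

This is a bounded integer knapsack.
4×U, 5×H, 1×L, and 1×E: weight 50 ≤ 52, strength 4·9 + 5·5 + 1·2 + 1·3 = 66.
4×U, 5×H, and 2×E: weight 52 ≤ 52, strength 4·9 + 5·5 + 2·3 = 67.
Best is 67.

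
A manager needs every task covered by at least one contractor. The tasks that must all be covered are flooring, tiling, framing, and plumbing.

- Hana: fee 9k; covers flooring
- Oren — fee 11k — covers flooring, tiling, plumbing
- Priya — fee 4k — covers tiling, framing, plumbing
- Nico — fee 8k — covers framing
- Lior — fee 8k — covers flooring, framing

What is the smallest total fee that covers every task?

Choose Priya and Lior: together they cover flooring, tiling, framing, plumbing — every task.
Total fee: 4 + 8 = 12.
No cover costs less than 12.

12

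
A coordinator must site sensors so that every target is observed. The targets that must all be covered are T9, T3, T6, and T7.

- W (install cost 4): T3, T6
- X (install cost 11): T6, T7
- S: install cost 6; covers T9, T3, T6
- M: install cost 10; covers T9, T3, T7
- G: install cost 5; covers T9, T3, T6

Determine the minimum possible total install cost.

This is an integer covering problem.
The greedy cost-per-new-target heuristic would pick G and M for 15, but a cheaper cover exists.
Choose W and M: together they cover T9, T3, T6, T7 — every target.
Total install cost: 4 + 10 = 14.
No cover costs less than 14.

14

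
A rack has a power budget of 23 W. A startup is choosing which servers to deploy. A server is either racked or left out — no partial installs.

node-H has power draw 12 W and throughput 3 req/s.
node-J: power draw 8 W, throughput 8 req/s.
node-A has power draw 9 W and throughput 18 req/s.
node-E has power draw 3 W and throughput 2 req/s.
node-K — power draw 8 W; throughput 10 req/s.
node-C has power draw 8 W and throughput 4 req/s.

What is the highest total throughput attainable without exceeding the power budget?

30

Take node-A, node-E, and node-K: power draw 9 + 3 + 8 = 20 ≤ 23, throughput 18 + 2 + 10 = 30.
No other feasible combination does better.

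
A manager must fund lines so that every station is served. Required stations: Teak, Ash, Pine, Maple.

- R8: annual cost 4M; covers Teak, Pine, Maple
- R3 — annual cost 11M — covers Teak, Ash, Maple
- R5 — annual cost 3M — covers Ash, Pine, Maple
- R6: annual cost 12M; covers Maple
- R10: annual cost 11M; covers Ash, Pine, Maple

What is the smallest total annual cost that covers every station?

7

Choose R8 and R5: together they cover Teak, Ash, Pine, Maple — every station.
Total annual cost: 4 + 3 = 7.
No cover costs less than 7.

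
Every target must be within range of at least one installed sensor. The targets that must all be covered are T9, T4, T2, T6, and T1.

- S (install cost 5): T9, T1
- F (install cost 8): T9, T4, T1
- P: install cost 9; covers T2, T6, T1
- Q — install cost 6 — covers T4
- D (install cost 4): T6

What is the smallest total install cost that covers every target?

17

The greedy cost-per-new-target heuristic would pick S, D, Q, and P for 24, but a cheaper cover exists.
Choose F and P: together they cover T9, T4, T2, T6, T1 — every target.
Total install cost: 8 + 9 = 17.
No cover costs less than 17.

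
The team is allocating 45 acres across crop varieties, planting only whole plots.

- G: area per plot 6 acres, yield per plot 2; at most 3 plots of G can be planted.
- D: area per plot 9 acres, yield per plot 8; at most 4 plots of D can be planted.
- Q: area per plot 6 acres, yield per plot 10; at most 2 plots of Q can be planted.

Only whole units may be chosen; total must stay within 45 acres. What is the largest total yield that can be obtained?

This is a bounded integer knapsack.
3×D and 2×Q: area 39 ≤ 45, yield 3·8 + 2·10 = 44.
1×G, 3×D, and 2×Q: area 45 ≤ 45, yield 1·2 + 3·8 + 2·10 = 46.
Best is 46.

46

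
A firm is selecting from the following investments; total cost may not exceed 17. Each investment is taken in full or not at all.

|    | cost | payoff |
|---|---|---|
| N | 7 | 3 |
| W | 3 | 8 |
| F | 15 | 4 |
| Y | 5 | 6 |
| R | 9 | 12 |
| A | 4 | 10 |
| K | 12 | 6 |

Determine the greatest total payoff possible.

30

Take W, R, and A: cost 3 + 9 + 4 = 16 ≤ 17, payoff 8 + 12 + 10 = 30.
No other feasible combination does better.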